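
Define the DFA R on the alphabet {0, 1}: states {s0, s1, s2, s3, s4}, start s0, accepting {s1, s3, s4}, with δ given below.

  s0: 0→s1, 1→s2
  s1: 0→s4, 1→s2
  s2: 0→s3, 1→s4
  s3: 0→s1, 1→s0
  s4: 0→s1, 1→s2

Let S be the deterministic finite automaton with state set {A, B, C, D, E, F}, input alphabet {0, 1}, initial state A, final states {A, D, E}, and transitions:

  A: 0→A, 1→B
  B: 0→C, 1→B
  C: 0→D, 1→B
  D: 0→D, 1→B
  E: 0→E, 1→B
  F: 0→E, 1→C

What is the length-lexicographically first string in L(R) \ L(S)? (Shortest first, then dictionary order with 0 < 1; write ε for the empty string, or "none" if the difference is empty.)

The string 10 is accepted by R but not by S.
No shorter string lies in the difference, and 10 is the lexicographically first length-2 string in L(R) \ L(S).

10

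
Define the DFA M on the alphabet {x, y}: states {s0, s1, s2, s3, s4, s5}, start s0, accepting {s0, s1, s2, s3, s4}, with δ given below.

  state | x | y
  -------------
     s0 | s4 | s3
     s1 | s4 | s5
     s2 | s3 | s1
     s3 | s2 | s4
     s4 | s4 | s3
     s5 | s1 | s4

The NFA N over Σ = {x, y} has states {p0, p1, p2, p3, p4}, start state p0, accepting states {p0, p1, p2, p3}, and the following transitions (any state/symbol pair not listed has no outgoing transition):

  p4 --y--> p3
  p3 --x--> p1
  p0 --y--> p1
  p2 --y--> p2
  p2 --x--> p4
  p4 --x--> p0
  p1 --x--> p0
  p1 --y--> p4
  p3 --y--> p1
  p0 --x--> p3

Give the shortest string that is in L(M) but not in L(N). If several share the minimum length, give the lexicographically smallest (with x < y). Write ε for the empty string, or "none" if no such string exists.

yy

The string yy is accepted by M but not by N.
No shorter string lies in the difference, and yy is the lexicographically first length-2 string in L(M) \ L(N).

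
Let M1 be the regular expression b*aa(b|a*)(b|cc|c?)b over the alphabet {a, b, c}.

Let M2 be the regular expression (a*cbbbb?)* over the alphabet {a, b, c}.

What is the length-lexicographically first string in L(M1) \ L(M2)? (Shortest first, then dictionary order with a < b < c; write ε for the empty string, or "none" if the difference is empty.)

aab

The string aab is accepted by M1 but not by M2.
No shorter string lies in the difference, and aab is the lexicographically first length-3 string in L(M1) \ L(M2).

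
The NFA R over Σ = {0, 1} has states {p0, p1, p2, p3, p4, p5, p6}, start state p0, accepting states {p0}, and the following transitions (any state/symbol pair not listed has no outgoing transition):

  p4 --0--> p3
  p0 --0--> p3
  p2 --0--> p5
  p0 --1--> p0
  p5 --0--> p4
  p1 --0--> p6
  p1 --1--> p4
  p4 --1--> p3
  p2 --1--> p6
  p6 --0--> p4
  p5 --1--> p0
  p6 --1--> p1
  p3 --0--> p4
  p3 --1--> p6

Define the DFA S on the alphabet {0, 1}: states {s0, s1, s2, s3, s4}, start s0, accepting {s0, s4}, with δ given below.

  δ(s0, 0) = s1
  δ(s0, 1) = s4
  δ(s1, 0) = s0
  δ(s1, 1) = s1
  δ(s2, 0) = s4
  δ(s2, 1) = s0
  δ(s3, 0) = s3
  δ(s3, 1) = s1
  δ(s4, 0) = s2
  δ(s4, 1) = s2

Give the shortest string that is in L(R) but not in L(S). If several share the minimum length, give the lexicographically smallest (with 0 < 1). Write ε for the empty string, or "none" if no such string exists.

11

The string 11 is accepted by R but not by S.
No shorter string lies in the difference, and 11 is the lexicographically first length-2 string in L(R) \ L(S).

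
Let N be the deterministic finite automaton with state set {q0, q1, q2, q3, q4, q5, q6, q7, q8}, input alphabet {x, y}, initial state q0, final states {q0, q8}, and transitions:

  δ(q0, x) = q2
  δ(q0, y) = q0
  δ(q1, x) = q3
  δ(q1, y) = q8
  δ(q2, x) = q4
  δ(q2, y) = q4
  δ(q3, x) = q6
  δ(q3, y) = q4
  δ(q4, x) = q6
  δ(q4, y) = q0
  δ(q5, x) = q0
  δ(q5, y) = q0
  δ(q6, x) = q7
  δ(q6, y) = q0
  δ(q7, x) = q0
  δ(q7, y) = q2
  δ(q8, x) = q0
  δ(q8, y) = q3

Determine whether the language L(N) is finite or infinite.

State q0 is reachable from the start and can reach an accepting state, and it lies on the cycle q0 → q0.
Traversing that cycle any number of times yields accepted strings of unbounded length, so the language is infinite.

infinite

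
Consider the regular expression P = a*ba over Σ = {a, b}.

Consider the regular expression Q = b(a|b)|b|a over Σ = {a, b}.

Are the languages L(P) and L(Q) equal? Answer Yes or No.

The string aba is accepted by P but rejected by Q.
So L(P) ≠ L(Q).

No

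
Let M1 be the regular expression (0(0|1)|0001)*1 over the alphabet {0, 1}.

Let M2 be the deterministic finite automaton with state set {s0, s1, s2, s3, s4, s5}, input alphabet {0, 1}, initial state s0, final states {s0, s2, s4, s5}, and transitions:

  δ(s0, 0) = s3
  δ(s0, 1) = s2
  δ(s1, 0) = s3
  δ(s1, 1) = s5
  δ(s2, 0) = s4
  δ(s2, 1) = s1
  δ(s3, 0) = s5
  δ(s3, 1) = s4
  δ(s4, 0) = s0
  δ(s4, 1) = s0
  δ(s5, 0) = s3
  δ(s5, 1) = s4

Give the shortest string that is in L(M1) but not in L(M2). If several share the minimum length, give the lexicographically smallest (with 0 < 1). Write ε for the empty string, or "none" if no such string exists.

The string 01011 is accepted by M1 but not by M2.
No shorter string lies in the difference, and 01011 is the lexicographically first length-5 string in L(M1) \ L(M2).

01011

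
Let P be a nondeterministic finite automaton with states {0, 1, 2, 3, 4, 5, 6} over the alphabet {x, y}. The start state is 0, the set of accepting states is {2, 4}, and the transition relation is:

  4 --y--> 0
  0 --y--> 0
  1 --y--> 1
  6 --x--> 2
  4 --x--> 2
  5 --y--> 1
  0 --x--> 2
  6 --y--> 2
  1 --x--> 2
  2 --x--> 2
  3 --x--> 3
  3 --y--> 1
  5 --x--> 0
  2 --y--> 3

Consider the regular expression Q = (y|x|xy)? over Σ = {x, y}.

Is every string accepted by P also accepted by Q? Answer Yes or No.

The string xx is in L(P) but not in L(Q).
So L(P) ⊄ L(Q).

No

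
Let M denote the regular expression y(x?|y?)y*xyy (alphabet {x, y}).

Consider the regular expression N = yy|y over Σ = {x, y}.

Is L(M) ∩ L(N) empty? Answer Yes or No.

Converting the expression M to a DFA (subset construction, then merging equivalent states) gives the minimal DFA with states {m0, m1, m2, m3, m4, m5, m6, m7, m8, m9}, start state m0, accepting states {m8, m9} and transitions m0: x→m1, y→m2; m1: x→m1, y→m1; m2: x→m3, y→m4; m3: x→m5, y→m6; m4: x→m5, y→m4; m5: x→m1, y→m7; m6: x→m5, y→m8; m7: x→m1, y→m9; m8: x→m5, y→m4; m9: x→m1, y→m1.
Converting the expression N to a DFA (subset construction, then merging equivalent states) gives the minimal DFA with states {n0, n1, n2, n3}, start state n0, accepting states {n2, n3} and transitions n0: x→n1, y→n2; n1: x→n1, y→n1; n2: x→n1, y→n3; n3: x→n1, y→n1.
Exploring the product automaton M × N from the start pair (m0, n0), following both machines on each input symbol, reaches 11 state pairs: (m0, n0), (m1, n1), (m2, n2), (m3, n1), (m4, n3), (m5, n1), (m6, n1), (m4, n1), (m7, n1), (m8, n1), (m9, n1).
M accepts in {m8, m9} and N accepts in {n2, n3}; no reachable pair has both components accepting, so no string drives both machines to acceptance simultaneously and L(M) ∩ L(N) = ∅.
So no string is accepted by both, and the intersection is empty.

Yes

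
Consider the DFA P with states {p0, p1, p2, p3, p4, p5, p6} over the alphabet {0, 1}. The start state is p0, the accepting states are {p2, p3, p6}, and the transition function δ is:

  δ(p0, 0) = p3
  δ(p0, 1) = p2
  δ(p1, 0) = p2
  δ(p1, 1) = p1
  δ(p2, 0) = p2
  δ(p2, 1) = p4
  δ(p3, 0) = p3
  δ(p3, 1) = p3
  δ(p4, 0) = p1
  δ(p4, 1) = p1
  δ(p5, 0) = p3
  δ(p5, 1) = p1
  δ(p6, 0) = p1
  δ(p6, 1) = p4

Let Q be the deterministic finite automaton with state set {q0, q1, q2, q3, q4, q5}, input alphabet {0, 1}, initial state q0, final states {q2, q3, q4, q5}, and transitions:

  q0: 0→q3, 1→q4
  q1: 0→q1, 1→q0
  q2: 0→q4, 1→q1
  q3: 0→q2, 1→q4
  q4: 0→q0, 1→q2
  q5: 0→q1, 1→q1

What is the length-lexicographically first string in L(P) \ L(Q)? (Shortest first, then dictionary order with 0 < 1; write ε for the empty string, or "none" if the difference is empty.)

10

The string 10 is accepted by P but not by Q.
No shorter string lies in the difference, and 10 is the lexicographically first length-2 string in L(P) \ L(Q).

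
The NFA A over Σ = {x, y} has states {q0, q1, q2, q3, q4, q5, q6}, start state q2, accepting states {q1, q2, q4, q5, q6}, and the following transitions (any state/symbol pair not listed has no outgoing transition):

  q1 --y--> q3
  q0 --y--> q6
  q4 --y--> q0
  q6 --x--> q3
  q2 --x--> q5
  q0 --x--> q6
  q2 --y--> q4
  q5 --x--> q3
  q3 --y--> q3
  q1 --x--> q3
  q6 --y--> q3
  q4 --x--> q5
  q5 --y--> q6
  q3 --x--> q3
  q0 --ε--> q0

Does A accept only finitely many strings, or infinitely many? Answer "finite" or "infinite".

finite

The useful states (reachable from q2 and able to reach an accepting state) are {q0, q2, q4, q5, q6}.
Restricted to these states the transition graph has no cycle, so every accepting path has bounded length and L is finite.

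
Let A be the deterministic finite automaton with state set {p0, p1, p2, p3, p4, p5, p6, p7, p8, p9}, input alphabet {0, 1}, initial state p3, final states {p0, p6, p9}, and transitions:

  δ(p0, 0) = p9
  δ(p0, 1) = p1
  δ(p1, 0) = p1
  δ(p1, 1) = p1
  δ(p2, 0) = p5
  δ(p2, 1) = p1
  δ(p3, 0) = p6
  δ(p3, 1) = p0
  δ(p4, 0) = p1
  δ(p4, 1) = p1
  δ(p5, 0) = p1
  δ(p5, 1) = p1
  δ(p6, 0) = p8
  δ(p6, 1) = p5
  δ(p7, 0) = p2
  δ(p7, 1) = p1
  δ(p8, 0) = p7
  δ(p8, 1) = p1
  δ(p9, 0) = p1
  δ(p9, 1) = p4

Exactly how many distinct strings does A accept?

3

The useful subgraph on states {p0, p3, p6, p9} is acyclic, so L(A) is finite; the longest accepting path visits 3 useful states, giving maximum string length 2.
Counting accepting paths from p3 by length: 2 of length 1, 1 of length 2. Total 3.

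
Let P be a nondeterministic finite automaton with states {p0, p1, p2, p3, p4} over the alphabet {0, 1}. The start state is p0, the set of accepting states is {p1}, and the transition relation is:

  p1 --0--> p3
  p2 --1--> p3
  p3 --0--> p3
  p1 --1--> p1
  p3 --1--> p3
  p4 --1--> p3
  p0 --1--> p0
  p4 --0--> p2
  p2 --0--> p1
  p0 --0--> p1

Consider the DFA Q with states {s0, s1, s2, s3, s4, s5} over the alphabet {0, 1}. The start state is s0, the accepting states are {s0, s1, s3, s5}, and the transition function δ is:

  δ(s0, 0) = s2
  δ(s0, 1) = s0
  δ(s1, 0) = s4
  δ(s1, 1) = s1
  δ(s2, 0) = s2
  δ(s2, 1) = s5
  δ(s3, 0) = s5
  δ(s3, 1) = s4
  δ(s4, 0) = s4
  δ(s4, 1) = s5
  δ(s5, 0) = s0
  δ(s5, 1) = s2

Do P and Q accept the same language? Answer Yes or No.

The string 0 is accepted by P but rejected by Q.
So L(P) ≠ L(Q).

No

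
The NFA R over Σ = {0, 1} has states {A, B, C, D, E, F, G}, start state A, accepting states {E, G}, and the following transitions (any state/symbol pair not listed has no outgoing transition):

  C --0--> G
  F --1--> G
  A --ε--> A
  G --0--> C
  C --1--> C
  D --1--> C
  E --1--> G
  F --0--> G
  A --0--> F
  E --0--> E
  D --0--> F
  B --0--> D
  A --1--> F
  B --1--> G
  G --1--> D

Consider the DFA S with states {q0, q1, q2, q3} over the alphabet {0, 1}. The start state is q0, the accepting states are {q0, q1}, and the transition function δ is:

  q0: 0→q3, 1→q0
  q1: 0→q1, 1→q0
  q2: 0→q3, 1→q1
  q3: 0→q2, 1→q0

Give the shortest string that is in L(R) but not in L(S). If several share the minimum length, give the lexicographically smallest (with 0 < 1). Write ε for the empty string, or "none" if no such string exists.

The string 00 is accepted by R but not by S.
No shorter string lies in the difference, and 00 is the lexicographically first length-2 string in L(R) \ L(S).

00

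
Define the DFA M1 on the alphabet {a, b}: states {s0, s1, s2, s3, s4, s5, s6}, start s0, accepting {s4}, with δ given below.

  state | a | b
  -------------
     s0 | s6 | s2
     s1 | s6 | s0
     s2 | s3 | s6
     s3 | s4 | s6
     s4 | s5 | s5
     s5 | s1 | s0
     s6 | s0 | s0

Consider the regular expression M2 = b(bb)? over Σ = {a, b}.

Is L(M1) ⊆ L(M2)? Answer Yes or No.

No

The string baa is in L(M1) but not in L(M2).
So L(M1) ⊄ L(M2).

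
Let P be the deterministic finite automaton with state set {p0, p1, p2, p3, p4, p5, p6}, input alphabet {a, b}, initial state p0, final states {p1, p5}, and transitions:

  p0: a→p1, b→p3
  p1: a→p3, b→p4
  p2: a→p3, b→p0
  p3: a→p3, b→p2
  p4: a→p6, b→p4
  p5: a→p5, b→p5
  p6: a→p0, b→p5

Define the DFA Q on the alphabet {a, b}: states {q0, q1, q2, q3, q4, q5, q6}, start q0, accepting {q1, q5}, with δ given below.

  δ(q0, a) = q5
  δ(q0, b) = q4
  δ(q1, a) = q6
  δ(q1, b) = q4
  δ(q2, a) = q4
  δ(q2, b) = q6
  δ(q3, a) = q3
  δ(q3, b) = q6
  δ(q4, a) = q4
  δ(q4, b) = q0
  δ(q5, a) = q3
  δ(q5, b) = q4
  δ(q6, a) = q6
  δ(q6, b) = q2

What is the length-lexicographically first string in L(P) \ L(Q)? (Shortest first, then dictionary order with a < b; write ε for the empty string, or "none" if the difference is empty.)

The string abab is accepted by P but not by Q.
No shorter string lies in the difference, and abab is the lexicographically first length-4 string in L(P) \ L(Q).

abab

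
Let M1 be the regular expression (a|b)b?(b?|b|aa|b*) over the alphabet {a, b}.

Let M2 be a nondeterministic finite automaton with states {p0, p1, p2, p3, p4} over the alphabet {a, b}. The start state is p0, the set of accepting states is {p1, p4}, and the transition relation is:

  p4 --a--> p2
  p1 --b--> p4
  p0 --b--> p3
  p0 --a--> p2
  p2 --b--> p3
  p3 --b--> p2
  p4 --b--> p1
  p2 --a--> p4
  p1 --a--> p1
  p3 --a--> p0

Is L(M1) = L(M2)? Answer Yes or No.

No

The string a is accepted by M1 but rejected by M2.
So L(M1) ≠ L(M2).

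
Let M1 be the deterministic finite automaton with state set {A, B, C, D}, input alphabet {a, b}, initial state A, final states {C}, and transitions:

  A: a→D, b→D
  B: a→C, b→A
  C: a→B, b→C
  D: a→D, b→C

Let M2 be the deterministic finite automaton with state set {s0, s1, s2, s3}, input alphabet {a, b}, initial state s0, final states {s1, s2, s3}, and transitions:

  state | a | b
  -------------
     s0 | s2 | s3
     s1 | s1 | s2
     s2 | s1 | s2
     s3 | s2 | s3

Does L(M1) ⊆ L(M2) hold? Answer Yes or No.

Exploring the product automaton M1 × M2 from the start pair (A, s0), following both machines on each input symbol, reaches 10 state pairs: (A, s0), (D, s2), (D, s3), (D, s1), (C, s2), (C, s3), (B, s1), (B, s2), (C, s1), (A, s2).
M1 accepts in {C} and M2 accepts in {s1, s2, s3}. The reachable pairs whose M1-component is accepting are (C, s2), (C, s3), (C, s1); in each of them the M2-component is accepting too, so the product for L(M1) \ L(M2) (M1-component accepting, M2-component rejecting) has no reachable accepting pair and the difference is empty.
Hence every string in L(M1) is also in L(M2).

Yes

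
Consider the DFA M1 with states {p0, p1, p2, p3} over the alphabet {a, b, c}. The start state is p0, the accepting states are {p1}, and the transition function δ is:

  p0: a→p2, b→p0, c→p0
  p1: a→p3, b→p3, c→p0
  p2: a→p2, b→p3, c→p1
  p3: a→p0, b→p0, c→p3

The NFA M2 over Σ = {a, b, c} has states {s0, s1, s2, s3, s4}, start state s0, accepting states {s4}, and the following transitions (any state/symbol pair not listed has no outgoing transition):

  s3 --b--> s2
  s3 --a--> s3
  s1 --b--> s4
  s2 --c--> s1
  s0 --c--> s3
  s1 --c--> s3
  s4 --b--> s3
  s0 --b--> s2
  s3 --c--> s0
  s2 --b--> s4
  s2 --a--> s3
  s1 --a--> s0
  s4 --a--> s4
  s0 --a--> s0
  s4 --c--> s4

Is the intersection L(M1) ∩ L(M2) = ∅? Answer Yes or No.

The string bbac is accepted by both M1 and M2.
Hence L(M1) ∩ L(M2) ≠ ∅.

No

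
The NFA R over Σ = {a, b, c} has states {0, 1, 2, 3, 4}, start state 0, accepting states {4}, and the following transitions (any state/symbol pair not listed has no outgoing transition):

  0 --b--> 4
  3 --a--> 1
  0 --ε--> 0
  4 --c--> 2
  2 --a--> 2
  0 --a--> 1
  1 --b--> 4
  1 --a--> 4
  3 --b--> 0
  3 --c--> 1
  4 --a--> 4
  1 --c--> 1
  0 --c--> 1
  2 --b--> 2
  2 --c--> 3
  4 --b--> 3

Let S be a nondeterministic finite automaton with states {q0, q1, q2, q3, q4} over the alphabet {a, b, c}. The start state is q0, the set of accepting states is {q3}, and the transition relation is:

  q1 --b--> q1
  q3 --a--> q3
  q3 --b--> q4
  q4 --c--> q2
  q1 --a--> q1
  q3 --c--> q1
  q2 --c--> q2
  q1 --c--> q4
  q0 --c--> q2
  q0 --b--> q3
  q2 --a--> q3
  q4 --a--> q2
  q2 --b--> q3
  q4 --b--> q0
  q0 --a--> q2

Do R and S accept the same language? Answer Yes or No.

Exploring the product automaton R × S from the start pair (0, q0), following both machines on each input symbol, reaches 5 state pairs: (0, q0), (1, q2), (4, q3), (3, q4), (2, q1).
R accepts in {4} and S accepts in {q3}. In every reachable pair the two components are either both accepting — (4, q3) — or both non-accepting, so no string is accepted by exactly one of the machines: L(R) \ L(S) and L(S) \ L(R) are both empty.
Hence every string is accepted by R iff it is accepted by S, and the two languages coincide.

Yes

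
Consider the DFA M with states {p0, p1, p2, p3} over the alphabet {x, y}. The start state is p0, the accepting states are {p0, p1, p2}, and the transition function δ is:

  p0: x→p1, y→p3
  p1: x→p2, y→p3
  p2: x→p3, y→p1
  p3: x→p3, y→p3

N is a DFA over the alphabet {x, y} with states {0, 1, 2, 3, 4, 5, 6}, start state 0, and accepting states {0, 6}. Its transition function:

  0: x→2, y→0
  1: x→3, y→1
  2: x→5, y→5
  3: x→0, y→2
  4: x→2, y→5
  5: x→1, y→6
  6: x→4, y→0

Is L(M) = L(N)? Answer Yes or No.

No

The string x is accepted by M but rejected by N.
So L(M) ≠ L(N).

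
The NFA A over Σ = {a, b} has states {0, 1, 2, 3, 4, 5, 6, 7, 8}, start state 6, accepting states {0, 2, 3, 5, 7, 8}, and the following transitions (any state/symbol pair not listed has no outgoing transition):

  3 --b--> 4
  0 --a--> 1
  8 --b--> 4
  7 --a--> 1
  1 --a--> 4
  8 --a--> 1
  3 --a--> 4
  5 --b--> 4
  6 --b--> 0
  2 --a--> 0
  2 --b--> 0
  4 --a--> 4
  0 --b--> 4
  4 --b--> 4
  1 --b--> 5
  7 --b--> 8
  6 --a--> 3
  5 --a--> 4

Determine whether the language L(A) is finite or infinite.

The useful states (reachable from 6 and able to reach an accepting state) are {0, 1, 3, 5, 6}.
Restricted to these states the transition graph has no cycle, so every accepting path has bounded length and L is finite.

finite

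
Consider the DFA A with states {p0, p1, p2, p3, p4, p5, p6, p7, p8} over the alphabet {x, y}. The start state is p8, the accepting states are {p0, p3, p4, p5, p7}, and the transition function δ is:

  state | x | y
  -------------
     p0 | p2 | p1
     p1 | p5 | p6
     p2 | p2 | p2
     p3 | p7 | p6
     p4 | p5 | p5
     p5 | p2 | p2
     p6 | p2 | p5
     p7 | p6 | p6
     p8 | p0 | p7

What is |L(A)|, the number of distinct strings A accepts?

The useful subgraph on states {p0, p1, p5, p6, p7, p8} is acyclic, so L(A) is finite; the longest accepting path visits 5 useful states, giving maximum string length 4.
Counting accepting paths from p8 by length: 2 of length 1, 3 of length 3, 1 of length 4. Total 6.

6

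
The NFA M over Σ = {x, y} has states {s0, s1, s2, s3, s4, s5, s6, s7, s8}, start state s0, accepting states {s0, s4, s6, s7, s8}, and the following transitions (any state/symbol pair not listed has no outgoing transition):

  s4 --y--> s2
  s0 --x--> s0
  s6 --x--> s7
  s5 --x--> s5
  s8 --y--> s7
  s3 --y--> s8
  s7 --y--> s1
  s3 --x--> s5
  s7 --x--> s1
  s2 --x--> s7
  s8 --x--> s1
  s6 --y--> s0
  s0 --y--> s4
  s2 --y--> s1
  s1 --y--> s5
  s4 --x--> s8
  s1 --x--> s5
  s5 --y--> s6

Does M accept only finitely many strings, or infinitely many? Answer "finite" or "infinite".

State s0 is reachable from the start and can reach an accepting state, and it lies on the cycle s0 → s0.
Traversing that cycle any number of times yields accepted strings of unbounded length, so the language is infinite.

infinite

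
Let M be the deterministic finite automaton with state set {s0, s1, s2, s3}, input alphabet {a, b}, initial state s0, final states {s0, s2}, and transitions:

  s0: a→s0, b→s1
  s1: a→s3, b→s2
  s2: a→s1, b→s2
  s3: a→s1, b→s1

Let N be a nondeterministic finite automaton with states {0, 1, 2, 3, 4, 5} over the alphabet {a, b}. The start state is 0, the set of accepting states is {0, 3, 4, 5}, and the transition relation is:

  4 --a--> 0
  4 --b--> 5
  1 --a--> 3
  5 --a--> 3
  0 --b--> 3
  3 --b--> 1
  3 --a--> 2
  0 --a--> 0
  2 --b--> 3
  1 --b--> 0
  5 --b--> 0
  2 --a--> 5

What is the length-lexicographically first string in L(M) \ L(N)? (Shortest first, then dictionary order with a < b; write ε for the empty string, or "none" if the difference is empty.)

bb

The string bb is accepted by M but not by N.
No shorter string lies in the difference, and bb is the lexicographically first length-2 string in L(M) \ L(N).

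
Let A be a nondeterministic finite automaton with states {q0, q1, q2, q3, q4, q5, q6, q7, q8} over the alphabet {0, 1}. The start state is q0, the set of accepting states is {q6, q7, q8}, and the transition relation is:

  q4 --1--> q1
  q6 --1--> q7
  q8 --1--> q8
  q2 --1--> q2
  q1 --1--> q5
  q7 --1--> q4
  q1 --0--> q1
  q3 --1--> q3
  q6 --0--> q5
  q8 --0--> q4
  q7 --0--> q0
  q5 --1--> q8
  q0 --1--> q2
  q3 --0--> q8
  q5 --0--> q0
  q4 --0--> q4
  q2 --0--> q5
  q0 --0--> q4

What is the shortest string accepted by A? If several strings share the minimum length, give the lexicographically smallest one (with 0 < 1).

A breadth-first search from q0 reaches an accepting state first via the path q0 → q2 → q5 → q8 on input 101.
No string of length < 3 is accepted (BFS exhausts all shorter strings without reaching an accepting state), and 101 is the lexicographically least accepting string of length 3.

101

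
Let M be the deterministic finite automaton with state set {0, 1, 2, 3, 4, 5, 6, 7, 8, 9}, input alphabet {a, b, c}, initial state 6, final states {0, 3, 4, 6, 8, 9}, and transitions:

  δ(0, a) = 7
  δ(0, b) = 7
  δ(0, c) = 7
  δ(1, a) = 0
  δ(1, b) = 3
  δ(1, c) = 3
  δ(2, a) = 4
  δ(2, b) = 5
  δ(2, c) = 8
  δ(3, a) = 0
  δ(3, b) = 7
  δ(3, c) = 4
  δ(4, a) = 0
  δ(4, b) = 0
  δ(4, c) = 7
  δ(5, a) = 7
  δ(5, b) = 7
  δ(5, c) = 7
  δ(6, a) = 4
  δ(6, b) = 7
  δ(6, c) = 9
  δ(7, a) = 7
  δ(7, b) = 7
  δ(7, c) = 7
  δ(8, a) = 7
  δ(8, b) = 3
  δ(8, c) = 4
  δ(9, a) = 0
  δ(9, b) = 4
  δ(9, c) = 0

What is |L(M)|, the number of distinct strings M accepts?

The useful subgraph on states {0, 4, 6, 9} is acyclic, so L(M) is finite; the longest accepting path visits 4 useful states, giving maximum string length 3.
Counting accepting paths from 6 by length: 1 of length 0, 2 of length 1, 5 of length 2, 2 of length 3. Total 10.

10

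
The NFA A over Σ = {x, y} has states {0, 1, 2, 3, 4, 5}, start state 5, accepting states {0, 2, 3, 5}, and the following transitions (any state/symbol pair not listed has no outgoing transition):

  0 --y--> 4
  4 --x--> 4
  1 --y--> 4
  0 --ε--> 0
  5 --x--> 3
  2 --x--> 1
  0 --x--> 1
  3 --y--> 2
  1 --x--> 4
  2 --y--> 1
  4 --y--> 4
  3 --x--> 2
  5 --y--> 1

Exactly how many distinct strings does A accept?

4

The useful subgraph on states {2, 3, 5} is acyclic, so L(A) is finite; the longest accepting path visits 3 useful states, giving maximum string length 2.
Counting accepting paths from 5 by length: 1 of length 0, 1 of length 1, 2 of length 2. Total 4.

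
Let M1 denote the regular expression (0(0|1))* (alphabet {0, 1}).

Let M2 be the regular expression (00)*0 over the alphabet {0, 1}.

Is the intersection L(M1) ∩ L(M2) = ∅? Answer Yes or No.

Yes

Converting the expression M1 to a DFA (subset construction, then merging equivalent states) gives the minimal DFA with states {r0, r1, r2}, start state r0, accepting states {r0} and transitions r0: 0→r1, 1→r2; r1: 0→r0, 1→r0; r2: 0→r2, 1→r2.
Converting the expression M2 to a DFA (subset construction, then merging equivalent states) gives the minimal DFA with states {t0, t1, t2}, start state t0, accepting states {t1} and transitions t0: 0→t1, 1→t2; t1: 0→t0, 1→t2; t2: 0→t2, 1→t2.
Exploring the product automaton M1 × M2 from the start pair (r0, t0), following both machines on each input symbol, reaches 5 state pairs: (r0, t0), (r1, t1), (r2, t2), (r0, t2), (r1, t2).
M1 accepts in {r0} and M2 accepts in {t1}; no reachable pair has both components accepting, so no string drives both machines to acceptance simultaneously and L(M1) ∩ L(M2) = ∅.
So no string is accepted by both, and the intersection is empty.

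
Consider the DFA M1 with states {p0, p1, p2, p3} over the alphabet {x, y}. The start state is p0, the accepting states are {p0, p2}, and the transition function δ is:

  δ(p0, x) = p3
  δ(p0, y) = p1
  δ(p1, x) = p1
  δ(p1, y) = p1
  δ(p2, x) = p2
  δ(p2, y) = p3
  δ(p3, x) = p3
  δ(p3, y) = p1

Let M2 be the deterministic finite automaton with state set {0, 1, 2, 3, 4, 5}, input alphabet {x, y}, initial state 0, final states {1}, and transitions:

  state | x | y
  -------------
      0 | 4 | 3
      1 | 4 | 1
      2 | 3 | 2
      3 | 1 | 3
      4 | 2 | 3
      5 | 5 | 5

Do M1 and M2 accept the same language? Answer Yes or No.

No

The empty string ε is accepted by M1 but rejected by M2.
So L(M1) ≠ L(M2).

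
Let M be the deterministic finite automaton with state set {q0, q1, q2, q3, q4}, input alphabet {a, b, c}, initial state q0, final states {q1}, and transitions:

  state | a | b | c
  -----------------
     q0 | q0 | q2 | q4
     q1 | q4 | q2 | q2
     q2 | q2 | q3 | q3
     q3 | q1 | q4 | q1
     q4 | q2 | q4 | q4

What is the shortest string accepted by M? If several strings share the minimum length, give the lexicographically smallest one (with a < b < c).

A breadth-first search from q0 reaches an accepting state first via the path q0 → q2 → q3 → q1 on input bba.
No string of length < 3 is accepted (BFS exhausts all shorter strings without reaching an accepting state), and bba is the lexicographically least accepting string of length 3.

bba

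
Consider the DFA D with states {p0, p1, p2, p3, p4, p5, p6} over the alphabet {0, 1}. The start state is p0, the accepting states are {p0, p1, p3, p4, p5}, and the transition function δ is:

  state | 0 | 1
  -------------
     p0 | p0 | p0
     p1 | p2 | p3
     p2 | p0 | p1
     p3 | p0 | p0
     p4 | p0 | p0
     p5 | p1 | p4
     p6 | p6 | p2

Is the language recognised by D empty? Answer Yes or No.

The empty string ε is accepted: the run p0 ends in the accepting state p0.
Since at least one string is accepted, L(D) is not empty.

No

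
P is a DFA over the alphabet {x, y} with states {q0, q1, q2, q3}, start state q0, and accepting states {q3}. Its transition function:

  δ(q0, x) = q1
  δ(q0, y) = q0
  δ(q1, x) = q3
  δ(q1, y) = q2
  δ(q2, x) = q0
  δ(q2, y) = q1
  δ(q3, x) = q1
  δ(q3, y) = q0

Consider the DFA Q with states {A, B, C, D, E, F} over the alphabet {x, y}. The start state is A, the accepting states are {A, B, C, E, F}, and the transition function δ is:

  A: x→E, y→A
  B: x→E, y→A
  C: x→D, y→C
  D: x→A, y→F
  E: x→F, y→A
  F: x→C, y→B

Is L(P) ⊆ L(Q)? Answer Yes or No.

The string xxxx is in L(P) but not in L(Q).
So L(P) ⊄ L(Q).

No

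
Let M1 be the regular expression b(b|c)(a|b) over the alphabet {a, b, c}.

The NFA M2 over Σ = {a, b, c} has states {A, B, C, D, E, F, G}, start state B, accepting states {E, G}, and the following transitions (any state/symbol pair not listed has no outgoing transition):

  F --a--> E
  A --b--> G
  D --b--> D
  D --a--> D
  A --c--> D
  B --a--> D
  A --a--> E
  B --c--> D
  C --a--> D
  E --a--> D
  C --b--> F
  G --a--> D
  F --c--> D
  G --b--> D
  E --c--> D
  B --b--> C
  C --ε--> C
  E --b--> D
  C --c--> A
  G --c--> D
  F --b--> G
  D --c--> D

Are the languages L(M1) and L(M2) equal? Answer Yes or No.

Converting the expression M1 to a DFA (subset construction, then merging equivalent states) gives the minimal DFA with states {r0, r1, r2, r3, r4}, start state r0, accepting states {r4} and transitions r0: a→r1, b→r2, c→r1; r1: a→r1, b→r1, c→r1; r2: a→r1, b→r3, c→r3; r3: a→r4, b→r4, c→r1; r4: a→r1, b→r1, c→r1.
Exploring the product automaton M1 × M2 from the start pair (r0, B), following both machines on each input symbol, reaches 7 state pairs: (r0, B), (r1, D), (r2, C), (r3, F), (r3, A), (r4, E), (r4, G).
M1 accepts in {r4} and M2 accepts in {E, G}. In every reachable pair the two components are either both accepting — (r4, E), (r4, G) — or both non-accepting, so no string is accepted by exactly one of the machines: L(M1) \ L(M2) and L(M2) \ L(M1) are both empty.
Hence every string is accepted by M1 iff it is accepted by M2, and the two languages coincide.

Yes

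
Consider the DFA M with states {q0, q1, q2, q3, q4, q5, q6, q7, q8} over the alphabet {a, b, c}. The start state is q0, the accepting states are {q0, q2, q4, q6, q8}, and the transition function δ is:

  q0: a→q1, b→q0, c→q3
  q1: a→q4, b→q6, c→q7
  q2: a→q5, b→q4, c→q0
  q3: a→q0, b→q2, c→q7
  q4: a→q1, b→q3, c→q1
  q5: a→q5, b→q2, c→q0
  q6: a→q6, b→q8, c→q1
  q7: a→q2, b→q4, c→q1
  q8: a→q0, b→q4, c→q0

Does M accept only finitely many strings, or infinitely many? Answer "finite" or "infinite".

State q0 is reachable from the start and can reach an accepting state, and it lies on the cycle q0 → q0.
Traversing that cycle any number of times yields accepted strings of unbounded length, so the language is infinite.

infinite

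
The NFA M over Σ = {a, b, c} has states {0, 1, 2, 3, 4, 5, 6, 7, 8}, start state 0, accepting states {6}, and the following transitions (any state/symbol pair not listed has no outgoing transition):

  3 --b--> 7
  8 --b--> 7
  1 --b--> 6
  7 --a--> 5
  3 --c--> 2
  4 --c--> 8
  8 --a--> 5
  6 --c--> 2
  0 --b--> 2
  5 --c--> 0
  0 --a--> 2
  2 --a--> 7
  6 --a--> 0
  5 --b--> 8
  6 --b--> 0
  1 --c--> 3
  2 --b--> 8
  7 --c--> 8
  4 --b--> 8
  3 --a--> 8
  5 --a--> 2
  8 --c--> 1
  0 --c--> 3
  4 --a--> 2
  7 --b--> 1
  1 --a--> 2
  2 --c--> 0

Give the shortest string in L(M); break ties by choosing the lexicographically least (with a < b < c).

aabb

A breadth-first search from 0 reaches an accepting state first via the path 0 → 2 → 7 → 1 → 6 on input aabb.
No string of length < 4 is accepted (BFS exhausts all shorter strings without reaching an accepting state), and aabb is the lexicographically least accepting string of length 4.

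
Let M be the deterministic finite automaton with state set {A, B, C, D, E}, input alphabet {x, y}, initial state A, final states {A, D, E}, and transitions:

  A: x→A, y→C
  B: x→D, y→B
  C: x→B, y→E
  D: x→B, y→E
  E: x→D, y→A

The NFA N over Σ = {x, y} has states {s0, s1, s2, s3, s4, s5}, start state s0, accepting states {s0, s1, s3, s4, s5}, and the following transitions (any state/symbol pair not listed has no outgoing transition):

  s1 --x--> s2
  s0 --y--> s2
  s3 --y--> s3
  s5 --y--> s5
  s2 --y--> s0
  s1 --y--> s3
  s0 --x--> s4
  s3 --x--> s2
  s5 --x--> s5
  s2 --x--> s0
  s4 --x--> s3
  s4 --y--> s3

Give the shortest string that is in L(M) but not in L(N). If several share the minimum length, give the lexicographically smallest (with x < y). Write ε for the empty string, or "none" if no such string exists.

The string xxx is accepted by M but not by N.
No shorter string lies in the difference, and xxx is the lexicographically first length-3 string in L(M) \ L(N).

xxx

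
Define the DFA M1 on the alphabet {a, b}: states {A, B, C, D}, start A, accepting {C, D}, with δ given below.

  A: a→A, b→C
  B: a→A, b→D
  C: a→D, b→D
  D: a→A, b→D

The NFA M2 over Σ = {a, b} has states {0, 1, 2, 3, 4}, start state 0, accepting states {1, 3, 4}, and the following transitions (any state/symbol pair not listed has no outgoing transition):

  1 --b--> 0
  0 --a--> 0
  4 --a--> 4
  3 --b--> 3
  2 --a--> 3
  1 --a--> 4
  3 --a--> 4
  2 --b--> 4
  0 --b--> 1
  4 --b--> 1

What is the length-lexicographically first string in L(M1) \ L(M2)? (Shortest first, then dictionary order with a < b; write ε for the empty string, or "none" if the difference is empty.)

bb

The string bb is accepted by M1 but not by M2.
No shorter string lies in the difference, and bb is the lexicographically first length-2 string in L(M1) \ L(M2).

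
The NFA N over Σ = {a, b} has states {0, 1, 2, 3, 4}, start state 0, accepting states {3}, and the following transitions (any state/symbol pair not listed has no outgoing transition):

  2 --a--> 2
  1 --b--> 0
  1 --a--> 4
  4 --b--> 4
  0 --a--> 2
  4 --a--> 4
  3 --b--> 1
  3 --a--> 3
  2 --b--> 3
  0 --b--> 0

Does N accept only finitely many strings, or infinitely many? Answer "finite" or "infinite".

infinite

State 0 is reachable from the start and can reach an accepting state, and it lies on the cycle 0 → 0.
Traversing that cycle any number of times yields accepted strings of unbounded length, so the language is infinite.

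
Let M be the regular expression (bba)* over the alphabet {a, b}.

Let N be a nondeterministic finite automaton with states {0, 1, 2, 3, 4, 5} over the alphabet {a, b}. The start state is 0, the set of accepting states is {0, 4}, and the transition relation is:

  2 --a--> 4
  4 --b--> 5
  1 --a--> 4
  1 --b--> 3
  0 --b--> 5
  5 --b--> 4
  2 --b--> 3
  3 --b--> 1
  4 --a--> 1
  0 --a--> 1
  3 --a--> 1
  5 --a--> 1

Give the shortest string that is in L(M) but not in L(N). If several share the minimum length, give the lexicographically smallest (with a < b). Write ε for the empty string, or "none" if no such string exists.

bba

The string bba is accepted by M but not by N.
No shorter string lies in the difference, and bba is the lexicographically first length-3 string in L(M) \ L(N).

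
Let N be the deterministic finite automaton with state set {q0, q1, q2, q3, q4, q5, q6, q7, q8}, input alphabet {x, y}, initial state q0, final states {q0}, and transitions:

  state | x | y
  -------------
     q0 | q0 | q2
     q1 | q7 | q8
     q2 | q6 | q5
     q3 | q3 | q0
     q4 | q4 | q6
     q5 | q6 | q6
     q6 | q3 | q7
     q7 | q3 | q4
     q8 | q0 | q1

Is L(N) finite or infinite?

State q0 is reachable from the start and can reach an accepting state, and it lies on the cycle q0 → q0.
Traversing that cycle any number of times yields accepted strings of unbounded length, so the language is infinite.

infinite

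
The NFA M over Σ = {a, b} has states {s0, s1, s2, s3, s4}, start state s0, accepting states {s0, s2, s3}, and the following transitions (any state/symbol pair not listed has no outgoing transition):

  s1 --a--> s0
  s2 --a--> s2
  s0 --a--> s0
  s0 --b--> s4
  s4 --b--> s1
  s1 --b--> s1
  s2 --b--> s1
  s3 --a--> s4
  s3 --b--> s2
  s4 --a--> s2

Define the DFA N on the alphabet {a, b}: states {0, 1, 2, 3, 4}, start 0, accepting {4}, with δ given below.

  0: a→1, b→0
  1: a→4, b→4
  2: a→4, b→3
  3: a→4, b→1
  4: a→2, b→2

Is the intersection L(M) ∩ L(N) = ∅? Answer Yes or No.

No

The string aa is accepted by both M and N.
Hence L(M) ∩ L(N) ≠ ∅.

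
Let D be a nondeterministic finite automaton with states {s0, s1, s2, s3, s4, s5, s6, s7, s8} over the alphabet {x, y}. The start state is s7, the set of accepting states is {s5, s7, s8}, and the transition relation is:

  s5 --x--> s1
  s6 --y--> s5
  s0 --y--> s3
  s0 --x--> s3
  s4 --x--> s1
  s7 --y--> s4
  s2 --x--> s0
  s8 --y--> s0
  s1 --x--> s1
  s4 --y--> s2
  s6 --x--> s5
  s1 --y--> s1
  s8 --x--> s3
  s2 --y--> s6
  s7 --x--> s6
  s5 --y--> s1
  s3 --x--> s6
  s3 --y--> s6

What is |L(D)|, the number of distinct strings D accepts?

The useful subgraph on states {s0, s2, s3, s4, s5, s6, s7} is acyclic, so L(D) is finite; the longest accepting path visits 7 useful states, giving maximum string length 6.
Counting accepting paths from s7 by length: 1 of length 0, 2 of length 2, 2 of length 4, 8 of length 6. Total 13.

13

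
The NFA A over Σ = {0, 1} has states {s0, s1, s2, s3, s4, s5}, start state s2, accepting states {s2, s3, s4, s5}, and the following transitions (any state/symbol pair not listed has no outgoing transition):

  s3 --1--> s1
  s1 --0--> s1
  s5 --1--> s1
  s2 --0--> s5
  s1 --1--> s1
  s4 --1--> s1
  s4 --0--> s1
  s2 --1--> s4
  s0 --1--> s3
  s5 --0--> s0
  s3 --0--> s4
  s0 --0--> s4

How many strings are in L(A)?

The useful subgraph on states {s0, s2, s3, s4, s5} is acyclic, so L(A) is finite; the longest accepting path visits 5 useful states, giving maximum string length 4.
Counting accepting paths from s2 by length: 1 of length 0, 2 of length 1, 2 of length 3, 1 of length 4. Total 6.

6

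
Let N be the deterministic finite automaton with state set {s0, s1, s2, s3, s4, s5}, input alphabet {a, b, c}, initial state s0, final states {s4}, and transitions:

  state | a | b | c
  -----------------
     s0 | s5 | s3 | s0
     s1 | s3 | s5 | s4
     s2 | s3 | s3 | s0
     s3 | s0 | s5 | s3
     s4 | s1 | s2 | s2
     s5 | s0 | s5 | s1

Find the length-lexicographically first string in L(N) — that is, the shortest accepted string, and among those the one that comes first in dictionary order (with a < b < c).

acc

A breadth-first search from s0 reaches an accepting state first via the path s0 → s5 → s1 → s4 on input acc.
No string of length < 3 is accepted (BFS exhausts all shorter strings without reaching an accepting state), and acc is the lexicographically least accepting string of length 3.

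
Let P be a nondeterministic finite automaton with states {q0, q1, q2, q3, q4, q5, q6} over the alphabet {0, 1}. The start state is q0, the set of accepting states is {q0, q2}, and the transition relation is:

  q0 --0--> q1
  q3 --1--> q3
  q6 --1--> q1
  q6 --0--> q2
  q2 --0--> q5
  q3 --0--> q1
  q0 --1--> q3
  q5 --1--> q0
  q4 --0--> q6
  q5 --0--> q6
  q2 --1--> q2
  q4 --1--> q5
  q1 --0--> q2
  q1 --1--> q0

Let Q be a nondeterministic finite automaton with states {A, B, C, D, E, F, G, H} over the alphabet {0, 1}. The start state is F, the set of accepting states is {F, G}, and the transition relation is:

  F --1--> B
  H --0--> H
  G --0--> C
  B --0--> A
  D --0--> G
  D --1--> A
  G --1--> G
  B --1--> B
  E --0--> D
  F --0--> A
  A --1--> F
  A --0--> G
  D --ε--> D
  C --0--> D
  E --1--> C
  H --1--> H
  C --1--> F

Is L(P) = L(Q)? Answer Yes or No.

Yes

Exploring the product automaton P × Q from the start pair (q0, F), following both machines on each input symbol, reaches 6 state pairs: (q0, F), (q1, A), (q3, B), (q2, G), (q5, C), (q6, D).
P accepts in {q0, q2} and Q accepts in {F, G}. In every reachable pair the two components are either both accepting — (q0, F), (q2, G) — or both non-accepting, so no string is accepted by exactly one of the machines: L(P) \ L(Q) and L(Q) \ L(P) are both empty.
Hence every string is accepted by P iff it is accepted by Q, and the two languages coincide.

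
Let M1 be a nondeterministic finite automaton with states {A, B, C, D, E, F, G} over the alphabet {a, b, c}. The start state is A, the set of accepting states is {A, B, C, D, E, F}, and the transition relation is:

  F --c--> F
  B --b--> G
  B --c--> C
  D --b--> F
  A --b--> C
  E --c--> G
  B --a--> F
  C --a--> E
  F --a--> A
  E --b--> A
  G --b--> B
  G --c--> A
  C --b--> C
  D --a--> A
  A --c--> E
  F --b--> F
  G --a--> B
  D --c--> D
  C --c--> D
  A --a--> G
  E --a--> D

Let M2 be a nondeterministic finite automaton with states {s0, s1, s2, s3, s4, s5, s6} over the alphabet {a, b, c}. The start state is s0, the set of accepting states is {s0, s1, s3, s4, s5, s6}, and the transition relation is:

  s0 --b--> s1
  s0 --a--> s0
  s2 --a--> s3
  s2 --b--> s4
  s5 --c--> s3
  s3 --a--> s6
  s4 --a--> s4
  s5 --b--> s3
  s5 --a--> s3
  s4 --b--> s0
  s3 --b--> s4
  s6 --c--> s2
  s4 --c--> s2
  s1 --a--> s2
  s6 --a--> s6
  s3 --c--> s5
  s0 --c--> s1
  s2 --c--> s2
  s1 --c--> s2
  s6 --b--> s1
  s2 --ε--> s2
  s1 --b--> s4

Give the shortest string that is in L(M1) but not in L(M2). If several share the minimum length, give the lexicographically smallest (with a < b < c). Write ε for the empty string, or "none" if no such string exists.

The string ba is accepted by M1 but not by M2.
No shorter string lies in the difference, and ba is the lexicographically first length-2 string in L(M1) \ L(M2).

ba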